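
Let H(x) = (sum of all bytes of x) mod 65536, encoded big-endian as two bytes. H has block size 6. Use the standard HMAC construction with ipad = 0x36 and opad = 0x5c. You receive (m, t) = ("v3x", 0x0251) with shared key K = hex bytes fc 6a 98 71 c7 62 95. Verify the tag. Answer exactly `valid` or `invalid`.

invalid

Key hex bytes fc 6a 98 71 c7 62 95 is 7 bytes > B = 6, so hash it first: H(key) = 04 2d, then zero-pad to 6 bytes: K' = 04 2d 00 00 00 00.
K' ⊕ ipad = 32 1b 36 36 36 36; K' ⊕ opad = 58 71 5c 5c 5c 5c.
Inner hash: sum = 50+27+54+54+54+54+118+51+120 = 582 → 02 46.
Outer hash (recomputed tag): sum = 88+113+92+92+92+92+2+70 = 641 → 02 81.
Recomputed tag = 0281; claimed = 0251 → mismatch.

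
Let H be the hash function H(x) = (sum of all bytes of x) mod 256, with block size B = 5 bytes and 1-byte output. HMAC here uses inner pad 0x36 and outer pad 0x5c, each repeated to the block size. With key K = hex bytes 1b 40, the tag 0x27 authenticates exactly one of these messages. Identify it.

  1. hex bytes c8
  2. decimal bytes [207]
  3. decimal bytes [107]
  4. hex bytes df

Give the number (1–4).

3

Key hex bytes 1b 40 is 2 bytes ≤ B = 5; zero-pad to 5 bytes: K' = 1b 40 00 00 00.
K' ⊕ ipad = 2d 76 36 36 36; K' ⊕ opad = 47 1c 5c 5c 5c.
m1: inner = H(2d 76 36 36 36 c8) = 0d; tag = H(47 1c 5c 5c 5c 0d) = 84
m2: inner = H(2d 76 36 36 36 cf) = 14; tag = H(47 1c 5c 5c 5c 14) = 8b
m3: inner = H(2d 76 36 36 36 6b) = b0; tag = H(47 1c 5c 5c 5c b0) = 27 ← matches
m4: inner = H(2d 76 36 36 36 df) = 24; tag = H(47 1c 5c 5c 5c 24) = 9b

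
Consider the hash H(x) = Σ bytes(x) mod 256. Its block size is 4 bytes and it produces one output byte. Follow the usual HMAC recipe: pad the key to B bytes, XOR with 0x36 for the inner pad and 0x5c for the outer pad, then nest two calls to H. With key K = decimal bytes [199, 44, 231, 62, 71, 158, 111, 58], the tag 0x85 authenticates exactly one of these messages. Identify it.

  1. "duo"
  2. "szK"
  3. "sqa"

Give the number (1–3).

Key decimal bytes [199, 44, 231, 62, 71, 158, 111, 58] = c7 2c e7 3e 47 9e 6f 3a is 8 bytes > B = 4, so hash it first: H(key) = a6, then zero-pad to 4 bytes: K' = a6 00 00 00.
K' ⊕ ipad = 90 36 36 36; K' ⊕ opad = fa 5c 5c 5c.
m1: inner = H(90 36 36 36 64 75 6f) = 7a; tag = H(fa 5c 5c 5c 7a) = 88
m2: inner = H(90 36 36 36 73 7a 4b) = 6a; tag = H(fa 5c 5c 5c 6a) = 78
m3: inner = H(90 36 36 36 73 71 61) = 77; tag = H(fa 5c 5c 5c 77) = 85 ← matches

3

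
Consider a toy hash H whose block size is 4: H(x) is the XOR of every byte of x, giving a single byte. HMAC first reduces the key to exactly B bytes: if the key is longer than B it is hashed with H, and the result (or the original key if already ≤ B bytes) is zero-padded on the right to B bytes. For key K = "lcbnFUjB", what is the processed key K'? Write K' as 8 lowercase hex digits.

38000000

|K| = 8 > B = 4, so first hash the key.
H(K): XOR 6c⊕63⊕62⊕6e⊕46⊕55⊕6a⊕42 = 38.
Zero-pad H(K) = 38 to 4 bytes: K' = 38 00 00 00.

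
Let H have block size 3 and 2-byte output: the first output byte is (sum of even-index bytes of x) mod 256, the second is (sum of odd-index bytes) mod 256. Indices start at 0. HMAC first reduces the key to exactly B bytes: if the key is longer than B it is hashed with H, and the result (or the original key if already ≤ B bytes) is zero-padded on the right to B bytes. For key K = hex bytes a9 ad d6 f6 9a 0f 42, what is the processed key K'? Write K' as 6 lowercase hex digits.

5bb200

|K| = 7 > B = 3, so first hash the key.
H(K): even-index sum = 603 mod 256 = 91; odd-index sum = 434 mod 256 = 178 → 5b b2.
Zero-pad H(K) = 5b b2 to 3 bytes: K' = 5b b2 00.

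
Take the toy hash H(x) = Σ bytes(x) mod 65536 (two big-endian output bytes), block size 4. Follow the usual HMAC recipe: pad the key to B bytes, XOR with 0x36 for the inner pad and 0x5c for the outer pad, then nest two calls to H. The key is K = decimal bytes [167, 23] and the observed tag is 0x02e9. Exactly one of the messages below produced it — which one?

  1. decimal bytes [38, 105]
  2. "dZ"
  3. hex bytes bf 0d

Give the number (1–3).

3

Key decimal bytes [167, 23] = a7 17 is 2 bytes ≤ B = 4; zero-pad to 4 bytes: K' = a7 17 00 00.
K' ⊕ ipad = 91 21 36 36; K' ⊕ opad = fb 4b 5c 5c.
m1: inner = H(91 21 36 36 26 69) = 01 ad; tag = H(fb 4b 5c 5c 01 ad) = 02ac
m2: inner = H(91 21 36 36 64 5a) = 01 dc; tag = H(fb 4b 5c 5c 01 dc) = 02db
m3: inner = H(91 21 36 36 bf 0d) = 01 ea; tag = H(fb 4b 5c 5c 01 ea) = 02e9 ← matches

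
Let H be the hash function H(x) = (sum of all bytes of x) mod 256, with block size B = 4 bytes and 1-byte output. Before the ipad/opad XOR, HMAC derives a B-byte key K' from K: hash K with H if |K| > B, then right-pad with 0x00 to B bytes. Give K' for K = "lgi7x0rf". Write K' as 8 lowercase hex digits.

f3000000

|K| = 8 > B = 4, so first hash the key.
H(K): sum = 108+103+105+55+120+48+114+102 = 755; mod 256 = 243 → f3.
Zero-pad H(K) = f3 to 4 bytes: K' = f3 00 00 00.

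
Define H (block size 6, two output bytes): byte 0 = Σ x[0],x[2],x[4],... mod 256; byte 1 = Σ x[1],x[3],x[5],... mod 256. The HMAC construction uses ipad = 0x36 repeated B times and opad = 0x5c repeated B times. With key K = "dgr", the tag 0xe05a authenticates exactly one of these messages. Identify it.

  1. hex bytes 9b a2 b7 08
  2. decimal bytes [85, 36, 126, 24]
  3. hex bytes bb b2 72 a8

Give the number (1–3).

Key "dgr" = 64 67 72 is 3 bytes ≤ B = 6; zero-pad to 6 bytes: K' = 64 67 72 00 00 00.
K' ⊕ ipad = 52 51 44 36 36 36; K' ⊕ opad = 38 3b 2e 5c 5c 5c.
m1: inner = H(52 51 44 36 36 36 9b a2 b7 08) = 1e 67; tag = H(38 3b 2e 5c 5c 5c 1e 67) = e05a ← matches
m2: inner = H(52 51 44 36 36 36 55 24 7e 18) = 9f f9; tag = H(38 3b 2e 5c 5c 5c 9f f9) = 61ec
m3: inner = H(52 51 44 36 36 36 bb b2 72 a8) = f9 17; tag = H(38 3b 2e 5c 5c 5c f9 17) = bb0a

1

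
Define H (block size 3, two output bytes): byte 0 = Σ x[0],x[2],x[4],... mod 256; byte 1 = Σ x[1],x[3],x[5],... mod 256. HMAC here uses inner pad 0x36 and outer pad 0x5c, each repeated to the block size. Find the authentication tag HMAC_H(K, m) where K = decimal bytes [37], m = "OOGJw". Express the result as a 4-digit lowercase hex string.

Key decimal bytes [37] = 25 is 1 byte ≤ B = 3; zero-pad to 3 bytes: K' = 25 00 00.
K' ⊕ ipad = 13 36 36.  K' ⊕ opad = 79 5c 5c.
Inner input = (K'⊕ipad) ∥ m = 13 36 36 ∥ 4f 4f 47 4a 77.
Inner hash: even-index sum = 226 mod 256 = 226; odd-index sum = 323 mod 256 = 67 → e2 43.
Outer input = (K'⊕opad) ∥ inner = 79 5c 5c ∥ e2 43.
Outer hash (tag): even-index sum = 280 mod 256 = 24; odd-index sum = 318 mod 256 = 62 → 18 3e.

183e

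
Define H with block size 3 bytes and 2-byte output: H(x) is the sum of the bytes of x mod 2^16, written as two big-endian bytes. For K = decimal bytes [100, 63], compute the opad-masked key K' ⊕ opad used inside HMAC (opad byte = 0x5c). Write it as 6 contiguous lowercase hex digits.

Key decimal bytes [100, 63] = 64 3f is 2 bytes ≤ B = 3; zero-pad to 3 bytes: K' = 64 3f 00.
XOR each byte with 0x5c: 64⊕5c=38, 3f⊕5c=63, 00⊕5c=5c.

38635c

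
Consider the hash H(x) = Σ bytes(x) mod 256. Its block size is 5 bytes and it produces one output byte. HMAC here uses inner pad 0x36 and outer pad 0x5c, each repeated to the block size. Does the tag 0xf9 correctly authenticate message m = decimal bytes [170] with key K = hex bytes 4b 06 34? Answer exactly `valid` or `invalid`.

invalid

Key hex bytes 4b 06 34 is 3 bytes ≤ B = 5; zero-pad to 5 bytes: K' = 4b 06 34 00 00.
K' ⊕ ipad = 7d 30 02 36 36; K' ⊕ opad = 17 5a 68 5c 5c.
Inner hash: sum = 125+48+2+54+54+170 = 453; mod 256 = 197 → c5.
Outer hash (recomputed tag): sum = 23+90+104+92+92+197 = 598; mod 256 = 86 → 56.
Recomputed tag = 56; claimed = f9 → mismatch.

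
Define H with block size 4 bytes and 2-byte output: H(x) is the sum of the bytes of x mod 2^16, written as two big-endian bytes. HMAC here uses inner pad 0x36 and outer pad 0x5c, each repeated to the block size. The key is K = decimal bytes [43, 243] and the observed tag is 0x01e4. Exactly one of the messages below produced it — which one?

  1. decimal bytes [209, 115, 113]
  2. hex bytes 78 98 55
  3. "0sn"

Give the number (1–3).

1

Key decimal bytes [43, 243] = 2b f3 is 2 bytes ≤ B = 4; zero-pad to 4 bytes: K' = 2b f3 00 00.
K' ⊕ ipad = 1d c5 36 36; K' ⊕ opad = 77 af 5c 5c.
m1: inner = H(1d c5 36 36 d1 73 71) = 03 03; tag = H(77 af 5c 5c 03 03) = 01e4 ← matches
m2: inner = H(1d c5 36 36 78 98 55) = 02 b3; tag = H(77 af 5c 5c 02 b3) = 0293
m3: inner = H(1d c5 36 36 30 73 6e) = 02 5f; tag = H(77 af 5c 5c 02 5f) = 023f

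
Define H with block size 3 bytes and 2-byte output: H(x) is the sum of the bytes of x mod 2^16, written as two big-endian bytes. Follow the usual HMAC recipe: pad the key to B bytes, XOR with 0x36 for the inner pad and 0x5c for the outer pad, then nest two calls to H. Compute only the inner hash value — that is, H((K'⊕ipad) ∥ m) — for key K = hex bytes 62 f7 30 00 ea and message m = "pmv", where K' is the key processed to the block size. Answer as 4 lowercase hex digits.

0202

Key hex bytes 62 f7 30 00 ea is 5 bytes > B = 3, so hash it first: H(key) = 02 73, then zero-pad to 3 bytes: K' = 02 73 00.
K' ⊕ ipad = 34 45 36.
Inner input = 34 45 36 ∥ 70 6d 76.
Inner hash: sum = 52+69+54+112+109+118 = 514 → 02 02.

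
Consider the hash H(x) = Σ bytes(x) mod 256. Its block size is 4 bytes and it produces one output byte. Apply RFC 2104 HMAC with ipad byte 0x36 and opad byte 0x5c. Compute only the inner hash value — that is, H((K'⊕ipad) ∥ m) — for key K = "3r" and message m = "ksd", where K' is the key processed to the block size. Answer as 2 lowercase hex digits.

Key "3r" = 33 72 is 2 bytes ≤ B = 4; zero-pad to 4 bytes: K' = 33 72 00 00.
K' ⊕ ipad = 05 44 36 36.
Inner input = 05 44 36 36 ∥ 6b 73 64.
Inner hash: sum = 5+68+54+54+107+115+100 = 503; mod 256 = 247 → f7.

f7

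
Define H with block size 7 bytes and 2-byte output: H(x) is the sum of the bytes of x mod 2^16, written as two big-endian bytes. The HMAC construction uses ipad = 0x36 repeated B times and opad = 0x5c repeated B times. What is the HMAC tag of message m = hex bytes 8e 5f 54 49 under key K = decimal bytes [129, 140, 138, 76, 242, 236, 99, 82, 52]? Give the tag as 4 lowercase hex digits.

0383

Key decimal bytes [129, 140, 138, 76, 242, 236, 99, 82, 52] = 81 8c 8a 4c f2 ec 63 52 34 is 9 bytes > B = 7, so hash it first: H(key) = 04 aa, then zero-pad to 7 bytes: K' = 04 aa 00 00 00 00 00.
K' ⊕ ipad = 32 9c 36 36 36 36 36.  K' ⊕ opad = 58 f6 5c 5c 5c 5c 5c.
Inner input = (K'⊕ipad) ∥ m = 32 9c 36 36 36 36 36 ∥ 8e 5f 54 49.
Inner hash: sum = 50+156+54+54+54+54+54+142+95+84+73 = 870 → 03 66.
Outer input = (K'⊕opad) ∥ inner = 58 f6 5c 5c 5c 5c 5c ∥ 03 66.
Outer hash (tag): sum = 88+246+92+92+92+92+92+3+102 = 899 → 03 83.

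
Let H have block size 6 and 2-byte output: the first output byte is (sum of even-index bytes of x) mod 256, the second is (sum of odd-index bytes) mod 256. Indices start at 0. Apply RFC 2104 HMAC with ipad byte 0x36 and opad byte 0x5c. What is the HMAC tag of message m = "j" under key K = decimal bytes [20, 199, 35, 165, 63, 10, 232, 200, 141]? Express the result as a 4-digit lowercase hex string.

Key decimal bytes [20, 199, 35, 165, 63, 10, 232, 200, 141] = 14 c7 23 a5 3f 0a e8 c8 8d is 9 bytes > B = 6, so hash it first: H(key) = eb 3e, then zero-pad to 6 bytes: K' = eb 3e 00 00 00 00.
K' ⊕ ipad = dd 08 36 36 36 36.  K' ⊕ opad = b7 62 5c 5c 5c 5c.
Inner input = (K'⊕ipad) ∥ m = dd 08 36 36 36 36 ∥ 6a.
Inner hash: even-index sum = 435 mod 256 = 179; odd-index sum = 116 mod 256 = 116 → b3 74.
Outer input = (K'⊕opad) ∥ inner = b7 62 5c 5c 5c 5c ∥ b3 74.
Outer hash (tag): even-index sum = 546 mod 256 = 34; odd-index sum = 398 mod 256 = 142 → 22 8e.

228e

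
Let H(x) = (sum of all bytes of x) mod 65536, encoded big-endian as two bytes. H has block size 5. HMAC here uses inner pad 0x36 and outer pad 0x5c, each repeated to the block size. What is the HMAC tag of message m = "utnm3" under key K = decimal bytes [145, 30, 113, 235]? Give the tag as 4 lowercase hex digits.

0273

Key decimal bytes [145, 30, 113, 235] = 91 1e 71 eb is 4 bytes ≤ B = 5; zero-pad to 5 bytes: K' = 91 1e 71 eb 00.
K' ⊕ ipad = a7 28 47 dd 36.  K' ⊕ opad = cd 42 2d b7 5c.
Inner input = (K'⊕ipad) ∥ m = a7 28 47 dd 36 ∥ 75 74 6e 6d 33.
Inner hash: sum = 167+40+71+221+54+117+116+110+109+51 = 1056 → 04 20.
Outer input = (K'⊕opad) ∥ inner = cd 42 2d b7 5c ∥ 04 20.
Outer hash (tag): sum = 205+66+45+183+92+4+32 = 627 → 02 73.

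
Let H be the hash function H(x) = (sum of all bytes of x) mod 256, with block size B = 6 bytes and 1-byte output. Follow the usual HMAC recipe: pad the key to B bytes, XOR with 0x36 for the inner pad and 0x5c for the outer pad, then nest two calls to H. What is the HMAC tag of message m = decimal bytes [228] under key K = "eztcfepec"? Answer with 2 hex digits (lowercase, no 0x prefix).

Key "eztcfepec" = 65 7a 74 63 66 65 70 65 63 is 9 bytes > B = 6, so hash it first: H(key) = b9, then zero-pad to 6 bytes: K' = b9 00 00 00 00 00.
K' ⊕ ipad = 8f 36 36 36 36 36.  K' ⊕ opad = e5 5c 5c 5c 5c 5c.
Inner input = (K'⊕ipad) ∥ m = 8f 36 36 36 36 36 ∥ e4.
Inner hash: sum = 143+54+54+54+54+54+228 = 641; mod 256 = 129 → 81.
Outer input = (K'⊕opad) ∥ inner = e5 5c 5c 5c 5c 5c ∥ 81.
Outer hash (tag): sum = 229+92+92+92+92+92+129 = 818; mod 256 = 50 → 32.

32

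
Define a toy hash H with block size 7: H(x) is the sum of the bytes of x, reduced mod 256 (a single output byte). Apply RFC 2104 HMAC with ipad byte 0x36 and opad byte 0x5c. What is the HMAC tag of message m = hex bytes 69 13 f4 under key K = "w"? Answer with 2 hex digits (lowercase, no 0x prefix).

48

Key "w" = 77 is 1 byte ≤ B = 7; zero-pad to 7 bytes: K' = 77 00 00 00 00 00 00.
K' ⊕ ipad = 41 36 36 36 36 36 36.  K' ⊕ opad = 2b 5c 5c 5c 5c 5c 5c.
Inner input = (K'⊕ipad) ∥ m = 41 36 36 36 36 36 36 ∥ 69 13 f4.
Inner hash: sum = 65+54+54+54+54+54+54+105+19+244 = 757; mod 256 = 245 → f5.
Outer input = (K'⊕opad) ∥ inner = 2b 5c 5c 5c 5c 5c 5c ∥ f5.
Outer hash (tag): sum = 43+92+92+92+92+92+92+245 = 840; mod 256 = 72 → 48.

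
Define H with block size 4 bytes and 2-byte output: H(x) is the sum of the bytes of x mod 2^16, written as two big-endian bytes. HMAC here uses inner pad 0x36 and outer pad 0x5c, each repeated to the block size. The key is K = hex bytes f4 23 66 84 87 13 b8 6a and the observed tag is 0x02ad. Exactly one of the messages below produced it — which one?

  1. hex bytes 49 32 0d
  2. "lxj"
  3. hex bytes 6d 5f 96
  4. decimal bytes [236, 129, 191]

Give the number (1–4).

Key hex bytes f4 23 66 84 87 13 b8 6a is 8 bytes > B = 4, so hash it first: H(key) = 03 bd, then zero-pad to 4 bytes: K' = 03 bd 00 00.
K' ⊕ ipad = 35 8b 36 36; K' ⊕ opad = 5f e1 5c 5c.
m1: inner = H(35 8b 36 36 49 32 0d) = 01 b4; tag = H(5f e1 5c 5c 01 b4) = 02ad ← matches
m2: inner = H(35 8b 36 36 6c 78 6a) = 02 7a; tag = H(5f e1 5c 5c 02 7a) = 0274
m3: inner = H(35 8b 36 36 6d 5f 96) = 02 8e; tag = H(5f e1 5c 5c 02 8e) = 0288
m4: inner = H(35 8b 36 36 ec 81 bf) = 03 58; tag = H(5f e1 5c 5c 03 58) = 0253

1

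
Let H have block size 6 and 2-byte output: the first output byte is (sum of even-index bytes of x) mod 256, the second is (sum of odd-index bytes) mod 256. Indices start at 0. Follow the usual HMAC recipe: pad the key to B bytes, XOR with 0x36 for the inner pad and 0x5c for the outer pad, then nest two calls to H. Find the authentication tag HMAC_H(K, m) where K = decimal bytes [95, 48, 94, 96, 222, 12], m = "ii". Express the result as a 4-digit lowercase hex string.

a9f7

Key decimal bytes [95, 48, 94, 96, 222, 12] = 5f 30 5e 60 de 0c is exactly B = 6 bytes: K' = 5f 30 5e 60 de 0c.
K' ⊕ ipad = 69 06 68 56 e8 3a.  K' ⊕ opad = 03 6c 02 3c 82 50.
Inner input = (K'⊕ipad) ∥ m = 69 06 68 56 e8 3a ∥ 69 69.
Inner hash: even-index sum = 546 mod 256 = 34; odd-index sum = 255 mod 256 = 255 → 22 ff.
Outer input = (K'⊕opad) ∥ inner = 03 6c 02 3c 82 50 ∥ 22 ff.
Outer hash (tag): even-index sum = 169 mod 256 = 169; odd-index sum = 503 mod 256 = 247 → a9 f7.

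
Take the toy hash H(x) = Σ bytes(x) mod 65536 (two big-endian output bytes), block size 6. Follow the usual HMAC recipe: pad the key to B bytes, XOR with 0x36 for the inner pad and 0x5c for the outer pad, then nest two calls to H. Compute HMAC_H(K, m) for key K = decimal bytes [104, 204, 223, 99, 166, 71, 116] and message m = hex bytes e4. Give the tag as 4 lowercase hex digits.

032e

Key decimal bytes [104, 204, 223, 99, 166, 71, 116] = 68 cc df 63 a6 47 74 is 7 bytes > B = 6, so hash it first: H(key) = 03 d7, then zero-pad to 6 bytes: K' = 03 d7 00 00 00 00.
K' ⊕ ipad = 35 e1 36 36 36 36.  K' ⊕ opad = 5f 8b 5c 5c 5c 5c.
Inner input = (K'⊕ipad) ∥ m = 35 e1 36 36 36 36 ∥ e4.
Inner hash: sum = 53+225+54+54+54+54+228 = 722 → 02 d2.
Outer input = (K'⊕opad) ∥ inner = 5f 8b 5c 5c 5c 5c ∥ 02 d2.
Outer hash (tag): sum = 95+139+92+92+92+92+2+210 = 814 → 03 2e.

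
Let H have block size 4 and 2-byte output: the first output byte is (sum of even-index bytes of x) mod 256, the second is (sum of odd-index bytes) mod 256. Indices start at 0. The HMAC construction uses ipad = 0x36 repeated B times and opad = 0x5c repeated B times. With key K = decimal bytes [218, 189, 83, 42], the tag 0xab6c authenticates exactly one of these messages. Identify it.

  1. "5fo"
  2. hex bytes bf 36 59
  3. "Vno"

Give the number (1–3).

Key decimal bytes [218, 189, 83, 42] = da bd 53 2a is exactly B = 4 bytes: K' = da bd 53 2a.
K' ⊕ ipad = ec 8b 65 1c; K' ⊕ opad = 86 e1 0f 76.
m1: inner = H(ec 8b 65 1c 35 66 6f) = f5 0d; tag = H(86 e1 0f 76 f5 0d) = 8a64
m2: inner = H(ec 8b 65 1c bf 36 59) = 69 dd; tag = H(86 e1 0f 76 69 dd) = fe34
m3: inner = H(ec 8b 65 1c 56 6e 6f) = 16 15; tag = H(86 e1 0f 76 16 15) = ab6c ← matches

3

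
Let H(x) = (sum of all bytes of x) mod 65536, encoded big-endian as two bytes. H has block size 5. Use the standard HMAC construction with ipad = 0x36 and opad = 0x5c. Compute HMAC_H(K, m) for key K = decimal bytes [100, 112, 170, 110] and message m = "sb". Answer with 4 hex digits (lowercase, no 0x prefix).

Key decimal bytes [100, 112, 170, 110] = 64 70 aa 6e is 4 bytes ≤ B = 5; zero-pad to 5 bytes: K' = 64 70 aa 6e 00.
K' ⊕ ipad = 52 46 9c 58 36.  K' ⊕ opad = 38 2c f6 32 5c.
Inner input = (K'⊕ipad) ∥ m = 52 46 9c 58 36 ∥ 73 62.
Inner hash: sum = 82+70+156+88+54+115+98 = 663 → 02 97.
Outer input = (K'⊕opad) ∥ inner = 38 2c f6 32 5c ∥ 02 97.
Outer hash (tag): sum = 56+44+246+50+92+2+151 = 641 → 02 81.

0281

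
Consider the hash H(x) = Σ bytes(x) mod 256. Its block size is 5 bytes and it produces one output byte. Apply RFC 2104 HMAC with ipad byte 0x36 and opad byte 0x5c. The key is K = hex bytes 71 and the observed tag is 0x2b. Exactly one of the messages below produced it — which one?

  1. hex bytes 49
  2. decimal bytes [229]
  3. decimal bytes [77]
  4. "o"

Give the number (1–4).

Key hex bytes 71 is 1 byte ≤ B = 5; zero-pad to 5 bytes: K' = 71 00 00 00 00.
K' ⊕ ipad = 47 36 36 36 36; K' ⊕ opad = 2d 5c 5c 5c 5c.
m1: inner = H(47 36 36 36 36 49) = 68; tag = H(2d 5c 5c 5c 5c 68) = 05
m2: inner = H(47 36 36 36 36 e5) = 04; tag = H(2d 5c 5c 5c 5c 04) = a1
m3: inner = H(47 36 36 36 36 4d) = 6c; tag = H(2d 5c 5c 5c 5c 6c) = 09
m4: inner = H(47 36 36 36 36 6f) = 8e; tag = H(2d 5c 5c 5c 5c 8e) = 2b ← matches

4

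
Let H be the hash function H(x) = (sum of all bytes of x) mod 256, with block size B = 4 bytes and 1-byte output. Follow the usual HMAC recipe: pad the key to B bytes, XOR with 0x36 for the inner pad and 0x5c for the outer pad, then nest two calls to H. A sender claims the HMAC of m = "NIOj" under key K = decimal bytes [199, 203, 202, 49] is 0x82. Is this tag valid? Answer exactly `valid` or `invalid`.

invalid

Key decimal bytes [199, 203, 202, 49] = c7 cb ca 31 is exactly B = 4 bytes: K' = c7 cb ca 31.
K' ⊕ ipad = f1 fd fc 07; K' ⊕ opad = 9b 97 96 6d.
Inner hash: sum = 241+253+252+7+78+73+79+106 = 1089; mod 256 = 65 → 41.
Outer hash (recomputed tag): sum = 155+151+150+109+65 = 630; mod 256 = 118 → 76.
Recomputed tag = 76; claimed = 82 → mismatch.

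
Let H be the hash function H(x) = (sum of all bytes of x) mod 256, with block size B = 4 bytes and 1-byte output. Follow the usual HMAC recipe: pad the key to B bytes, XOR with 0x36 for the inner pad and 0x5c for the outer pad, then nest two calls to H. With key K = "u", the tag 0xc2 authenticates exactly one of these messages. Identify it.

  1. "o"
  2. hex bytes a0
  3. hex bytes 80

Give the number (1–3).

Key "u" = 75 is 1 byte ≤ B = 4; zero-pad to 4 bytes: K' = 75 00 00 00.
K' ⊕ ipad = 43 36 36 36; K' ⊕ opad = 29 5c 5c 5c.
m1: inner = H(43 36 36 36 6f) = 54; tag = H(29 5c 5c 5c 54) = 91
m2: inner = H(43 36 36 36 a0) = 85; tag = H(29 5c 5c 5c 85) = c2 ← matches
m3: inner = H(43 36 36 36 80) = 65; tag = H(29 5c 5c 5c 65) = a2

2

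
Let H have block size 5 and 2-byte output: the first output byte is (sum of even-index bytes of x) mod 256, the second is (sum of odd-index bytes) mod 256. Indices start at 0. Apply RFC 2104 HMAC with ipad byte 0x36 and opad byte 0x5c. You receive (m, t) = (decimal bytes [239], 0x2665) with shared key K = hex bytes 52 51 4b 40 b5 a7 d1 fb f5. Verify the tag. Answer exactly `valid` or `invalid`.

valid

Key hex bytes 52 51 4b 40 b5 a7 d1 fb f5 is 9 bytes > B = 5, so hash it first: H(key) = 18 33, then zero-pad to 5 bytes: K' = 18 33 00 00 00.
K' ⊕ ipad = 2e 05 36 36 36; K' ⊕ opad = 44 6f 5c 5c 5c.
Inner hash: even-index sum = 154 mod 256 = 154; odd-index sum = 298 mod 256 = 42 → 9a 2a.
Outer hash (recomputed tag): even-index sum = 294 mod 256 = 38; odd-index sum = 357 mod 256 = 101 → 26 65.
Recomputed tag = 2665; claimed = 2665 → match.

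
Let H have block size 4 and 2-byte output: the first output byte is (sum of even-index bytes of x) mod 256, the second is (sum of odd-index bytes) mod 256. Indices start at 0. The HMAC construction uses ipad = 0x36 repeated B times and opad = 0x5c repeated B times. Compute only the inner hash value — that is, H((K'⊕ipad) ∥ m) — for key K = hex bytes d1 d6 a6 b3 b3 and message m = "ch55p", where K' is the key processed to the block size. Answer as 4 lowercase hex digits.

Key hex bytes d1 d6 a6 b3 b3 is 5 bytes > B = 4, so hash it first: H(key) = 2a 89, then zero-pad to 4 bytes: K' = 2a 89 00 00.
K' ⊕ ipad = 1c bf 36 36.
Inner input = 1c bf 36 36 ∥ 63 68 35 35 70.
Inner hash: even-index sum = 346 mod 256 = 90; odd-index sum = 402 mod 256 = 146 → 5a 92.

5a92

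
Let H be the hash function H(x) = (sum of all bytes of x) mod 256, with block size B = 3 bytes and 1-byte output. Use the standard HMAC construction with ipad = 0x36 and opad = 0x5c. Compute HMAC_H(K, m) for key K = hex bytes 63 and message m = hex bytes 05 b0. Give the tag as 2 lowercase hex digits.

Key hex bytes 63 is 1 byte ≤ B = 3; zero-pad to 3 bytes: K' = 63 00 00.
K' ⊕ ipad = 55 36 36.  K' ⊕ opad = 3f 5c 5c.
Inner input = (K'⊕ipad) ∥ m = 55 36 36 ∥ 05 b0.
Inner hash: sum = 85+54+54+5+176 = 374; mod 256 = 118 → 76.
Outer input = (K'⊕opad) ∥ inner = 3f 5c 5c ∥ 76.
Outer hash (tag): sum = 63+92+92+118 = 365; mod 256 = 109 → 6d.

6d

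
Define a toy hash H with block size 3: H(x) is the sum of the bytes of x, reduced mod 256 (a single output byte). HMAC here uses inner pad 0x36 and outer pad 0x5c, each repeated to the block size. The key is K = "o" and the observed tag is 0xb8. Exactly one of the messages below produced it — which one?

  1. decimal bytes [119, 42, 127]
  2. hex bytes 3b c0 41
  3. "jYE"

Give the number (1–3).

3

Key "o" = 6f is 1 byte ≤ B = 3; zero-pad to 3 bytes: K' = 6f 00 00.
K' ⊕ ipad = 59 36 36; K' ⊕ opad = 33 5c 5c.
m1: inner = H(59 36 36 77 2a 7f) = e5; tag = H(33 5c 5c e5) = d0
m2: inner = H(59 36 36 3b c0 41) = 01; tag = H(33 5c 5c 01) = ec
m3: inner = H(59 36 36 6a 59 45) = cd; tag = H(33 5c 5c cd) = b8 ← matches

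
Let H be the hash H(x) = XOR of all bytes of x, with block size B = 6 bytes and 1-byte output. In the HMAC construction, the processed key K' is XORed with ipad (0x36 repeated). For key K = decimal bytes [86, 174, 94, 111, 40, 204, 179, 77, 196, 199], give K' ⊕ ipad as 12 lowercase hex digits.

e63636363636

Key decimal bytes [86, 174, 94, 111, 40, 204, 179, 77, 196, 199] = 56 ae 5e 6f 28 cc b3 4d c4 c7 is 10 bytes > B = 6, so hash it first: H(key) = d0, then zero-pad to 6 bytes: K' = d0 00 00 00 00 00.
XOR each byte with 0x36: d0⊕36=e6, 00⊕36=36, 00⊕36=36, 00⊕36=36, 00⊕36=36, 00⊕36=36.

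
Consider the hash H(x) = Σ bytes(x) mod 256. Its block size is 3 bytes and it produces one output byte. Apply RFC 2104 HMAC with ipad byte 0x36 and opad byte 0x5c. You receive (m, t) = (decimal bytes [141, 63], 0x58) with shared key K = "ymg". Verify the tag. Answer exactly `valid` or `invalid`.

Key "ymg" = 79 6d 67 is exactly B = 3 bytes: K' = 79 6d 67.
K' ⊕ ipad = 4f 5b 51; K' ⊕ opad = 25 31 3b.
Inner hash: sum = 79+91+81+141+63 = 455; mod 256 = 199 → c7.
Outer hash (recomputed tag): sum = 37+49+59+199 = 344; mod 256 = 88 → 58.
Recomputed tag = 58; claimed = 58 → match.

valid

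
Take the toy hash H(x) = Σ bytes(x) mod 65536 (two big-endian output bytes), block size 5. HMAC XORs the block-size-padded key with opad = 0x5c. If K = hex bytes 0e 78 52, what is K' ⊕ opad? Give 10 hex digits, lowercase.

Key hex bytes 0e 78 52 is 3 bytes ≤ B = 5; zero-pad to 5 bytes: K' = 0e 78 52 00 00.
XOR each byte with 0x5c: 0e⊕5c=52, 78⊕5c=24, 52⊕5c=0e, 00⊕5c=5c, 00⊕5c=5c.

52240e5c5c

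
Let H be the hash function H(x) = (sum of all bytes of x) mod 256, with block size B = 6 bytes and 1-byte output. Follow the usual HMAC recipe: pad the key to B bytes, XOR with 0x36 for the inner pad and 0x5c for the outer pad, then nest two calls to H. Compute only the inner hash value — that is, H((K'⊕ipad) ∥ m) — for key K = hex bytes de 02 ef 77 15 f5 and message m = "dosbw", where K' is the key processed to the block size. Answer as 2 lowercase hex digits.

3b

Key hex bytes de 02 ef 77 15 f5 is exactly B = 6 bytes: K' = de 02 ef 77 15 f5.
K' ⊕ ipad = e8 34 d9 41 23 c3.
Inner input = e8 34 d9 41 23 c3 ∥ 64 6f 73 62 77.
Inner hash: sum = 232+52+217+65+35+195+100+111+115+98+119 = 1339; mod 256 = 59 → 3b.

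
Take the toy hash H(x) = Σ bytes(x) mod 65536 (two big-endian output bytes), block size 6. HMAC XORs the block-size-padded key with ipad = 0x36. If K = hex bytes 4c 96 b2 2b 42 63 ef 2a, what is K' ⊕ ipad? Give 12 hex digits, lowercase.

354b36363636

Key hex bytes 4c 96 b2 2b 42 63 ef 2a is 8 bytes > B = 6, so hash it first: H(key) = 03 7d, then zero-pad to 6 bytes: K' = 03 7d 00 00 00 00.
XOR each byte with 0x36: 03⊕36=35, 7d⊕36=4b, 00⊕36=36, 00⊕36=36, 00⊕36=36, 00⊕36=36.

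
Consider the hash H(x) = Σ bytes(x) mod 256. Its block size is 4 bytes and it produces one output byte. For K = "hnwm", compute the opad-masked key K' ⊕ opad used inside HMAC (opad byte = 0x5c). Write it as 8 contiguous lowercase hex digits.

34322b31

Key "hnwm" = 68 6e 77 6d is exactly B = 4 bytes: K' = 68 6e 77 6d.
XOR each byte with 0x5c: 68⊕5c=34, 6e⊕5c=32, 77⊕5c=2b, 6d⊕5c=31.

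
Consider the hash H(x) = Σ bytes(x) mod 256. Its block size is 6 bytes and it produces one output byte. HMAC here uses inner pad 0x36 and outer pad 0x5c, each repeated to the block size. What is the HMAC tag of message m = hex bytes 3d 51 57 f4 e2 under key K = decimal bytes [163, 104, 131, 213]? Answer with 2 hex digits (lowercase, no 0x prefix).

Key decimal bytes [163, 104, 131, 213] = a3 68 83 d5 is 4 bytes ≤ B = 6; zero-pad to 6 bytes: K' = a3 68 83 d5 00 00.
K' ⊕ ipad = 95 5e b5 e3 36 36.  K' ⊕ opad = ff 34 df 89 5c 5c.
Inner input = (K'⊕ipad) ∥ m = 95 5e b5 e3 36 36 ∥ 3d 51 57 f4 e2.
Inner hash: sum = 149+94+181+227+54+54+61+81+87+244+226 = 1458; mod 256 = 178 → b2.
Outer input = (K'⊕opad) ∥ inner = ff 34 df 89 5c 5c ∥ b2.
Outer hash (tag): sum = 255+52+223+137+92+92+178 = 1029; mod 256 = 5 → 05.

05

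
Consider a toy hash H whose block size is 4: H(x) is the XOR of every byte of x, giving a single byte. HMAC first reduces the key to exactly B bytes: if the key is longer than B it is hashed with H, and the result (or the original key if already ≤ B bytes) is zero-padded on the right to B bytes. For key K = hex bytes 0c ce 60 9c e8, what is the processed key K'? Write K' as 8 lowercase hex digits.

d6000000

|K| = 5 > B = 4, so first hash the key.
H(K): XOR 0c⊕ce⊕60⊕9c⊕e8 = d6.
Zero-pad H(K) = d6 to 4 bytes: K' = d6 00 00 00.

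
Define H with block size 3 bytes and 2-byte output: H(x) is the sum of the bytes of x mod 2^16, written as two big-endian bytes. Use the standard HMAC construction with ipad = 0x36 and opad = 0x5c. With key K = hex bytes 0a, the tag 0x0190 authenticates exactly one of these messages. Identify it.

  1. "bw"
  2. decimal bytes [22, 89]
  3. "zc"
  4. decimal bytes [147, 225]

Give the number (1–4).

1

Key hex bytes 0a is 1 byte ≤ B = 3; zero-pad to 3 bytes: K' = 0a 00 00.
K' ⊕ ipad = 3c 36 36; K' ⊕ opad = 56 5c 5c.
m1: inner = H(3c 36 36 62 77) = 01 81; tag = H(56 5c 5c 01 81) = 0190 ← matches
m2: inner = H(3c 36 36 16 59) = 01 17; tag = H(56 5c 5c 01 17) = 0126
m3: inner = H(3c 36 36 7a 63) = 01 85; tag = H(56 5c 5c 01 85) = 0194
m4: inner = H(3c 36 36 93 e1) = 02 1c; tag = H(56 5c 5c 02 1c) = 012c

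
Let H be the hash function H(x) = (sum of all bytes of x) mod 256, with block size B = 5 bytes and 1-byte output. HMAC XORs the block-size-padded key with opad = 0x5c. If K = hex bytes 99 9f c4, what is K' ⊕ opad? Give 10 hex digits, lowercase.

c5c3985c5c

Key hex bytes 99 9f c4 is 3 bytes ≤ B = 5; zero-pad to 5 bytes: K' = 99 9f c4 00 00.
XOR each byte with 0x5c: 99⊕5c=c5, 9f⊕5c=c3, c4⊕5c=98, 00⊕5c=5c, 00⊕5c=5c.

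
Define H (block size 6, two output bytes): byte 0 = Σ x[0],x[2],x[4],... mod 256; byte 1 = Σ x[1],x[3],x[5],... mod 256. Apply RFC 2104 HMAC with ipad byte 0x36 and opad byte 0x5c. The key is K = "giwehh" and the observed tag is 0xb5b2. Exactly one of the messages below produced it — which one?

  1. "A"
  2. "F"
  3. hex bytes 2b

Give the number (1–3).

Key "giwehh" = 67 69 77 65 68 68 is exactly B = 6 bytes: K' = 67 69 77 65 68 68.
K' ⊕ ipad = 51 5f 41 53 5e 5e; K' ⊕ opad = 3b 35 2b 39 34 34.
m1: inner = H(51 5f 41 53 5e 5e 41) = 31 10; tag = H(3b 35 2b 39 34 34 31 10) = cbb2
m2: inner = H(51 5f 41 53 5e 5e 46) = 36 10; tag = H(3b 35 2b 39 34 34 36 10) = d0b2
m3: inner = H(51 5f 41 53 5e 5e 2b) = 1b 10; tag = H(3b 35 2b 39 34 34 1b 10) = b5b2 ← matches

3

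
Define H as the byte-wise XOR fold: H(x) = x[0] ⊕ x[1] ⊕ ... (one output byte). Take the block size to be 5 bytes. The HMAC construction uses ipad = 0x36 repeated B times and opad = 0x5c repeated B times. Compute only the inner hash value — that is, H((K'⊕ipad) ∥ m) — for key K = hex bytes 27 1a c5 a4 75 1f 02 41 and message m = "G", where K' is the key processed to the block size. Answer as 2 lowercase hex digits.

Key hex bytes 27 1a c5 a4 75 1f 02 41 is 8 bytes > B = 5, so hash it first: H(key) = 75, then zero-pad to 5 bytes: K' = 75 00 00 00 00.
K' ⊕ ipad = 43 36 36 36 36.
Inner input = 43 36 36 36 36 ∥ 47.
Inner hash: XOR 43⊕36⊕36⊕36⊕36⊕47 = 04.

04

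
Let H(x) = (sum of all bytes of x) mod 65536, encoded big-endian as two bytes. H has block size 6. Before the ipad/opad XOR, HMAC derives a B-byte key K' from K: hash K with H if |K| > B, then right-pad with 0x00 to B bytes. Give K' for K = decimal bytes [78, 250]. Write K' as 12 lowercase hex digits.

Key decimal bytes [78, 250] = 4e fa is 2 bytes ≤ B = 6; zero-pad to 6 bytes: K' = 4e fa 00 00 00 00.

4efa00000000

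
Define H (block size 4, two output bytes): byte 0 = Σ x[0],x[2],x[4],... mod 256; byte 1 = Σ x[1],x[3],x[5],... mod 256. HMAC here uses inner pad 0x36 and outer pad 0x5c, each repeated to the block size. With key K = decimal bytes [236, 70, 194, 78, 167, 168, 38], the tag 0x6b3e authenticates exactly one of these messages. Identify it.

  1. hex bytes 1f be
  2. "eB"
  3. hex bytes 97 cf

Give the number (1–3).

Key decimal bytes [236, 70, 194, 78, 167, 168, 38] = ec 46 c2 4e a7 a8 26 is 7 bytes > B = 4, so hash it first: H(key) = 7b 3c, then zero-pad to 4 bytes: K' = 7b 3c 00 00.
K' ⊕ ipad = 4d 0a 36 36; K' ⊕ opad = 27 60 5c 5c.
m1: inner = H(4d 0a 36 36 1f be) = a2 fe; tag = H(27 60 5c 5c a2 fe) = 25ba
m2: inner = H(4d 0a 36 36 65 42) = e8 82; tag = H(27 60 5c 5c e8 82) = 6b3e ← matches
m3: inner = H(4d 0a 36 36 97 cf) = 1a 0f; tag = H(27 60 5c 5c 1a 0f) = 9dcb

2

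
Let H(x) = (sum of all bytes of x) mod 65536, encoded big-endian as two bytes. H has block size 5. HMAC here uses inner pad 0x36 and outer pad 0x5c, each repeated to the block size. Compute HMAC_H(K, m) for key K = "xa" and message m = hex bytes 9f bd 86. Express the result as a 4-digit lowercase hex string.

01a1

Key "xa" = 78 61 is 2 bytes ≤ B = 5; zero-pad to 5 bytes: K' = 78 61 00 00 00.
K' ⊕ ipad = 4e 57 36 36 36.  K' ⊕ opad = 24 3d 5c 5c 5c.
Inner input = (K'⊕ipad) ∥ m = 4e 57 36 36 36 ∥ 9f bd 86.
Inner hash: sum = 78+87+54+54+54+159+189+134 = 809 → 03 29.
Outer input = (K'⊕opad) ∥ inner = 24 3d 5c 5c 5c ∥ 03 29.
Outer hash (tag): sum = 36+61+92+92+92+3+41 = 417 → 01 a1.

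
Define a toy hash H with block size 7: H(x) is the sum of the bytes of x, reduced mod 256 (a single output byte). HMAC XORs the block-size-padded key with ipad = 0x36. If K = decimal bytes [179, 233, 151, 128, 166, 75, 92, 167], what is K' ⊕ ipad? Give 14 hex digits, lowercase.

91363636363636

Key decimal bytes [179, 233, 151, 128, 166, 75, 92, 167] = b3 e9 97 80 a6 4b 5c a7 is 8 bytes > B = 7, so hash it first: H(key) = a7, then zero-pad to 7 bytes: K' = a7 00 00 00 00 00 00.
XOR each byte with 0x36: a7⊕36=91, 00⊕36=36, 00⊕36=36, 00⊕36=36, 00⊕36=36, 00⊕36=36, 00⊕36=36.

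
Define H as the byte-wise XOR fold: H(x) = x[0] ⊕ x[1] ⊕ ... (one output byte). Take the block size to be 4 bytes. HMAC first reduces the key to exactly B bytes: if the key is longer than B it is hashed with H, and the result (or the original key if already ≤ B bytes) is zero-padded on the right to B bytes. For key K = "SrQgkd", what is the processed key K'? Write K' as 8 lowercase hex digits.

|K| = 6 > B = 4, so first hash the key.
H(K): XOR 53⊕72⊕51⊕67⊕6b⊕64 = 18.
Zero-pad H(K) = 18 to 4 bytes: K' = 18 00 00 00.

18000000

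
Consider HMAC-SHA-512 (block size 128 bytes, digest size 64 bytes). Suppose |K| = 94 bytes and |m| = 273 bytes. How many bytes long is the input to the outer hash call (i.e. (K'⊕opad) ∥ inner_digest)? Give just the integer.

Key is 94 ≤ 128 bytes, zero-padded: |K'| = 128.
Outer input = (K'⊕opad) ∥ H(inner) → 128 + 64 = 192 bytes.

192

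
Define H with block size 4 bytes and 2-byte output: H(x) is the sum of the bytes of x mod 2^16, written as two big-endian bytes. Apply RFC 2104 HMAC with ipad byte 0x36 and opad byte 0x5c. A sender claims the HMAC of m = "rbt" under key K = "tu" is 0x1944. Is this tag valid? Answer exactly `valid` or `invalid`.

invalid

Key "tu" = 74 75 is 2 bytes ≤ B = 4; zero-pad to 4 bytes: K' = 74 75 00 00.
K' ⊕ ipad = 42 43 36 36; K' ⊕ opad = 28 29 5c 5c.
Inner hash: sum = 66+67+54+54+114+98+116 = 569 → 02 39.
Outer hash (recomputed tag): sum = 40+41+92+92+2+57 = 324 → 01 44.
Recomputed tag = 0144; claimed = 1944 → mismatch.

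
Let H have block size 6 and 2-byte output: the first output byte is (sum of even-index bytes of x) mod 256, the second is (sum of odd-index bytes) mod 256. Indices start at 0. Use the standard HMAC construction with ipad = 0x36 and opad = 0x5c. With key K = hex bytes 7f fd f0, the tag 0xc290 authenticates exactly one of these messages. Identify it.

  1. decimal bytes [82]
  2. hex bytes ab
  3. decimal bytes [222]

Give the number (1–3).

1

Key hex bytes 7f fd f0 is 3 bytes ≤ B = 6; zero-pad to 6 bytes: K' = 7f fd f0 00 00 00.
K' ⊕ ipad = 49 cb c6 36 36 36; K' ⊕ opad = 23 a1 ac 5c 5c 5c.
m1: inner = H(49 cb c6 36 36 36 52) = 97 37; tag = H(23 a1 ac 5c 5c 5c 97 37) = c290 ← matches
m2: inner = H(49 cb c6 36 36 36 ab) = f0 37; tag = H(23 a1 ac 5c 5c 5c f0 37) = 1b90
m3: inner = H(49 cb c6 36 36 36 de) = 23 37; tag = H(23 a1 ac 5c 5c 5c 23 37) = 4e90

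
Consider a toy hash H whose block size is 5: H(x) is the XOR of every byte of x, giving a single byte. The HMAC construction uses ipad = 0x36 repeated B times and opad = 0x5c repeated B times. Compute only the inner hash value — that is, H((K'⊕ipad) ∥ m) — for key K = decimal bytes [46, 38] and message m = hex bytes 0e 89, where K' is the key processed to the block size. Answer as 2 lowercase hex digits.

Key decimal bytes [46, 38] = 2e 26 is 2 bytes ≤ B = 5; zero-pad to 5 bytes: K' = 2e 26 00 00 00.
K' ⊕ ipad = 18 10 36 36 36.
Inner input = 18 10 36 36 36 ∥ 0e 89.
Inner hash: XOR 18⊕10⊕36⊕36⊕36⊕0e⊕89 = b9.

b9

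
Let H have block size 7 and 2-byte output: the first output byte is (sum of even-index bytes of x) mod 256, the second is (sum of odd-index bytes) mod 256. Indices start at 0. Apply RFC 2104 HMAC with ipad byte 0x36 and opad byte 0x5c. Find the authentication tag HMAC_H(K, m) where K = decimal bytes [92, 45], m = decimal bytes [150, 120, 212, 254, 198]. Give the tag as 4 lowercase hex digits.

cbab

Key decimal bytes [92, 45] = 5c 2d is 2 bytes ≤ B = 7; zero-pad to 7 bytes: K' = 5c 2d 00 00 00 00 00.
K' ⊕ ipad = 6a 1b 36 36 36 36 36.  K' ⊕ opad = 00 71 5c 5c 5c 5c 5c.
Inner input = (K'⊕ipad) ∥ m = 6a 1b 36 36 36 36 36 ∥ 96 78 d4 fe c6.
Inner hash: even-index sum = 642 mod 256 = 130; odd-index sum = 695 mod 256 = 183 → 82 b7.
Outer input = (K'⊕opad) ∥ inner = 00 71 5c 5c 5c 5c 5c ∥ 82 b7.
Outer hash (tag): even-index sum = 459 mod 256 = 203; odd-index sum = 427 mod 256 = 171 → cb ab.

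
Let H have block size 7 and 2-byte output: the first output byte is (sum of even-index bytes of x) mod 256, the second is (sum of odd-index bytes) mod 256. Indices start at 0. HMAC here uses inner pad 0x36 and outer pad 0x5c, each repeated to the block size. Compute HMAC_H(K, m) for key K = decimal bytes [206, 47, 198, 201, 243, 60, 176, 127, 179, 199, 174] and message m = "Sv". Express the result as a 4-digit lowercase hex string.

Key decimal bytes [206, 47, 198, 201, 243, 60, 176, 127, 179, 199, 174] = ce 2f c6 c9 f3 3c b0 7f b3 c7 ae is 11 bytes > B = 7, so hash it first: H(key) = 98 7a, then zero-pad to 7 bytes: K' = 98 7a 00 00 00 00 00.
K' ⊕ ipad = ae 4c 36 36 36 36 36.  K' ⊕ opad = c4 26 5c 5c 5c 5c 5c.
Inner input = (K'⊕ipad) ∥ m = ae 4c 36 36 36 36 36 ∥ 53 76.
Inner hash: even-index sum = 454 mod 256 = 198; odd-index sum = 267 mod 256 = 11 → c6 0b.
Outer input = (K'⊕opad) ∥ inner = c4 26 5c 5c 5c 5c 5c ∥ c6 0b.
Outer hash (tag): even-index sum = 483 mod 256 = 227; odd-index sum = 420 mod 256 = 164 → e3 a4.

e3a4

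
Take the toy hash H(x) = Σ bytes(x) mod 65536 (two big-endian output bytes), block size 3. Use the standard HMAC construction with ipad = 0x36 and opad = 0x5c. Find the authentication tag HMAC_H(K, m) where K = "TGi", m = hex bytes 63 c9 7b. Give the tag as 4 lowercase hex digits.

Key "TGi" = 54 47 69 is exactly B = 3 bytes: K' = 54 47 69.
K' ⊕ ipad = 62 71 5f.  K' ⊕ opad = 08 1b 35.
Inner input = (K'⊕ipad) ∥ m = 62 71 5f ∥ 63 c9 7b.
Inner hash: sum = 98+113+95+99+201+123 = 729 → 02 d9.
Outer input = (K'⊕opad) ∥ inner = 08 1b 35 ∥ 02 d9.
Outer hash (tag): sum = 8+27+53+2+217 = 307 → 01 33.

0133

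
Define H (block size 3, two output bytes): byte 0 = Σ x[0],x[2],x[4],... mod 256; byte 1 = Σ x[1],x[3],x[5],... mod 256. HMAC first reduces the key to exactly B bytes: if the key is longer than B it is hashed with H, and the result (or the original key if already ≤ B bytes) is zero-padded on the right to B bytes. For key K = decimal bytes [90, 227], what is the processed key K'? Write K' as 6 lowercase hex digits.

5ae300

Key decimal bytes [90, 227] = 5a e3 is 2 bytes ≤ B = 3; zero-pad to 3 bytes: K' = 5a e3 00.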